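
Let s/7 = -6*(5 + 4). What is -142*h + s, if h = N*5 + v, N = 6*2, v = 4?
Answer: -9466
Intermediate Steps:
N = 12
s = -378 (s = 7*(-6*(5 + 4)) = 7*(-6*9) = 7*(-54) = -378)
h = 64 (h = 12*5 + 4 = 60 + 4 = 64)
-142*h + s = -142*64 - 378 = -9088 - 378 = -9466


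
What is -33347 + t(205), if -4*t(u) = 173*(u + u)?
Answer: -102159/2 ≈ -51080.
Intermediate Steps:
t(u) = -173*u/2 (t(u) = -173*(u + u)/4 = -173*2*u/4 = -173*u/2)
-33347 + t(205) = -33347 - 173/2*205 = -33347 - 35465/2 = -102159/2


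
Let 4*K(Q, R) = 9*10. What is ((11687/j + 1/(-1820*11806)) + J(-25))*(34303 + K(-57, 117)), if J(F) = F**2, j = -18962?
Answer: 8732261076243454849/407434977040 ≈ 2.1432e+7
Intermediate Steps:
K(Q, R) = 45/2 (K(Q, R) = (9*10)/4 = (1/4)*90 = 45/2)
((11687/j + 1/(-1820*11806)) + J(-25))*(34303 + K(-57, 117)) = ((11687/(-18962) + 1/(-1820*11806)) + (-25)**2)*(34303 + 45/2) = ((11687*(-1/18962) - 1/1820*1/11806) + 625)*(68651/2) = ((-11687/18962 - 1/21486920) + 625)*(68651/2) = (-125558826501/203717488520 + 625)*(68651/2) = (127197871498499/203717488520)*(68651/2) = 8732261076243454849/407434977040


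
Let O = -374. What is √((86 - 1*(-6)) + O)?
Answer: I*√282 ≈ 16.793*I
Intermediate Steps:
√((86 - 1*(-6)) + O) = √((86 - 1*(-6)) - 374) = √((86 + 6) - 374) = √(92 - 374) = √(-282) = I*√282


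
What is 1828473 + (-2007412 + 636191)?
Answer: 457252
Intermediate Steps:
1828473 + (-2007412 + 636191) = 1828473 - 1371221 = 457252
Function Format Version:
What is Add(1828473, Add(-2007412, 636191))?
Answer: 457252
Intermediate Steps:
Add(1828473, Add(-2007412, 636191)) = Add(1828473, -1371221) = 457252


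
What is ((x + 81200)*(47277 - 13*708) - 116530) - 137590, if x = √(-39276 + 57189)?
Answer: 3091273480 + 38073*√17913 ≈ 3.0964e+9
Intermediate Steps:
x = √17913 ≈ 133.84
((x + 81200)*(47277 - 13*708) - 116530) - 137590 = ((√17913 + 81200)*(47277 - 13*708) - 116530) - 137590 = ((81200 + √17913)*(47277 - 9204) - 116530) - 137590 = ((81200 + √17913)*38073 - 116530) - 137590 = ((3091527600 + 38073*√17913) - 116530) - 137590 = (3091411070 + 38073*√17913) - 137590 = 3091273480 + 38073*√17913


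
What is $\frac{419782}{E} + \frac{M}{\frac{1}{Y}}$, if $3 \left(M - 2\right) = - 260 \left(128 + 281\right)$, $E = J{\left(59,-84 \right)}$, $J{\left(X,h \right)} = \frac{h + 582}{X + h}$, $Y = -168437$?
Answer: $\frac{495524296413}{83} \approx 5.9702 \cdot 10^{9}$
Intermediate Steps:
$J{\left(X,h \right)} = \frac{582 + h}{X + h}$
$E = - \frac{498}{25}$ ($E = \frac{582 - 84}{59 - 84} = \frac{1}{-25} \cdot 498 = \left(- \frac{1}{25}\right) 498 = - \frac{498}{25} \approx -19.92$)
$M = - \frac{106334}{3}$ ($M = 2 + \frac{\left(-260\right) \left(128 + 281\right)}{3} = 2 + \frac{\left(-260\right) 409}{3} = 2 + \frac{1}{3} \left(-106340\right) = 2 - \frac{106340}{3} = - \frac{106334}{3} \approx -35445.0$)
$\frac{419782}{E} + \frac{M}{\frac{1}{Y}} = \frac{419782}{- \frac{498}{25}} - \frac{106334}{3 \frac{1}{-168437}} = 419782 \left(- \frac{25}{498}\right) - \frac{106334}{3 \left(- \frac{1}{168437}\right)} = - \frac{5247275}{249} - - \frac{17910579958}{3} = - \frac{5247275}{249} + \frac{17910579958}{3} = \frac{495524296413}{83}$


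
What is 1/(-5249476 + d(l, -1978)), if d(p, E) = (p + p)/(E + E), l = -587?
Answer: -1978/10383462941 ≈ -1.9050e-7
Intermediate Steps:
d(p, E) = p/E (d(p, E) = (2*p)/((2*E)) = (2*p)*(1/(2*E)) = p/E)
1/(-5249476 + d(l, -1978)) = 1/(-5249476 - 587/(-1978)) = 1/(-5249476 - 587*(-1/1978)) = 1/(-5249476 + 587/1978) = 1/(-10383462941/1978) = -1978/10383462941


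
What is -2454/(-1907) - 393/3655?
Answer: 8219919/6970085 ≈ 1.1793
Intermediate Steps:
-2454/(-1907) - 393/3655 = -2454*(-1/1907) - 393*1/3655 = 2454/1907 - 393/3655 = 8219919/6970085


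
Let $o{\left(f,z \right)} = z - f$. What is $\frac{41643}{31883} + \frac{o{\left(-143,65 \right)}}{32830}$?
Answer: $\frac{686885677}{523359445} \approx 1.3125$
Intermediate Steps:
$\frac{41643}{31883} + \frac{o{\left(-143,65 \right)}}{32830} = \frac{41643}{31883} + \frac{65 - -143}{32830} = 41643 \cdot \frac{1}{31883} + \left(65 + 143\right) \frac{1}{32830} = \frac{41643}{31883} + 208 \cdot \frac{1}{32830} = \frac{41643}{31883} + \frac{104}{16415} = \frac{686885677}{523359445}$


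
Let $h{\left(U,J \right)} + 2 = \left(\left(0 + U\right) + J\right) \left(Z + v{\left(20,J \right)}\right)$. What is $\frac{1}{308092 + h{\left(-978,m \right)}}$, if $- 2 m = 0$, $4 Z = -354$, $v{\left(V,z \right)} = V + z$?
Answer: $\frac{1}{375083} \approx 2.6661 \cdot 10^{-6}$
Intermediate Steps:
$Z = - \frac{177}{2}$ ($Z = \frac{1}{4} \left(-354\right) = - \frac{177}{2} \approx -88.5$)
$m = 0$ ($m = \left(- \frac{1}{2}\right) 0 = 0$)
$h{\left(U,J \right)} = -2 + \left(- \frac{137}{2} + J\right) \left(J + U\right)$ ($h{\left(U,J \right)} = -2 + \left(\left(0 + U\right) + J\right) \left(- \frac{177}{2} + \left(20 + J\right)\right) = -2 + \left(U + J\right) \left(- \frac{137}{2} + J\right) = -2 + \left(J + U\right) \left(- \frac{137}{2} + J\right) = -2 + \left(- \frac{137}{2} + J\right) \left(J + U\right)$)
$\frac{1}{308092 + h{\left(-978,m \right)}} = \frac{1}{308092 - \left(-66991 + 0\right)} = \frac{1}{308092 + \left(-2 + 0 + 0 + 66993 + 0\right)} = \frac{1}{308092 + 66991} = \frac{1}{375083}$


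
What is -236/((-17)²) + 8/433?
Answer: -99876/125137 ≈ -0.79813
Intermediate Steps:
-236/((-17)²) + 8/433 = -236/289 + 8*(1/433) = -236*1/289 + 8/433 = -236/289 + 8/433 = -99876/125137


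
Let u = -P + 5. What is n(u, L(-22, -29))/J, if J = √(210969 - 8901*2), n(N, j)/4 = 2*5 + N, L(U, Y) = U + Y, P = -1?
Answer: 64*√127/4953 ≈ 0.14562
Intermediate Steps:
u = 6 (u = -1*(-1) + 5 = 1 + 5 = 6)
n(N, j) = 40 + 4*N (n(N, j) = 4*(2*5 + N) = 4*(10 + N) = 40 + 4*N)
J = 39*√127 (J = √(210969 - 17802) = √193167 = 39*√127 ≈ 439.51)
n(u, L(-22, -29))/J = (40 + 4*6)/((39*√127)) = (40 + 24)*(√127/4953) = 64*(√127/4953) = 64*√127/4953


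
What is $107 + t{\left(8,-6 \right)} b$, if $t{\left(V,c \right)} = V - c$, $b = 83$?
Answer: $1269$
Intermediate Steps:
$107 + t{\left(8,-6 \right)} b = 107 + \left(8 - -6\right) 83 = 107 + \left(8 + 6\right) 83 = 107 + 14 \cdot 83 = 107 + 1162 = 1269$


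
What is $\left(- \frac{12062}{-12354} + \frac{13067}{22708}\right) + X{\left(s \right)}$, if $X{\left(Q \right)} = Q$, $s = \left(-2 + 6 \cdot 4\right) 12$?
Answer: $\frac{37248238231}{140267316} \approx 265.55$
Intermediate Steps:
$s = 264$ ($s = \left(-2 + 24\right) 12 = 22 \cdot 12 = 264$)
$\left(- \frac{12062}{-12354} + \frac{13067}{22708}\right) + X{\left(s \right)} = \left(- \frac{12062}{-12354} + \frac{13067}{22708}\right) + 264 = \left(\left(-12062\right) \left(- \frac{1}{12354}\right) + 13067 \cdot \frac{1}{22708}\right) + 264 = \left(\frac{6031}{6177} + \frac{13067}{22708}\right) + 264 = \frac{217666807}{140267316} + 264 = \frac{37248238231}{140267316}$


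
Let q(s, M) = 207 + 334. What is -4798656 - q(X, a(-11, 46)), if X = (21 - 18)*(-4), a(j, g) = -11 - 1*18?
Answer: -4799197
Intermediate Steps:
a(j, g) = -29 (a(j, g) = -11 - 18 = -29)
X = -12 (X = 3*(-4) = -12)
q(s, M) = 541
-4798656 - q(X, a(-11, 46)) = -4798656 - 1*541 = -4798656 - 541 = -4799197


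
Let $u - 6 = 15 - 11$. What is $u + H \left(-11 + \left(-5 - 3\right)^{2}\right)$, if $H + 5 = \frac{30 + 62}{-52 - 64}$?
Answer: $- \frac{8614}{29} \approx -297.03$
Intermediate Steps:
$u = 10$ ($u = 6 + \left(15 - 11\right) = 6 + 4 = 10$)
$H = - \frac{168}{29}$ ($H = -5 + \frac{30 + 62}{-52 - 64} = -5 + \frac{92}{-116} = -5 + 92 \left(- \frac{1}{116}\right) = -5 - \frac{23}{29} = - \frac{168}{29} \approx -5.7931$)
$u + H \left(-11 + \left(-5 - 3\right)^{2}\right) = 10 - \frac{168 \left(-11 + \left(-5 - 3\right)^{2}\right)}{29} = 10 - \frac{168 \left(-11 + \left(-8\right)^{2}\right)}{29} = 10 - \frac{168 \left(-11 + 64\right)}{29} = 10 - \frac{8904}{29} = - \frac{8614}{29}$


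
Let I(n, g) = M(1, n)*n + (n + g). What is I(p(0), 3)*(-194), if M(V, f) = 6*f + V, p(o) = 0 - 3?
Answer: -9894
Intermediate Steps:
p(o) = -3
M(V, f) = V + 6*f
I(n, g) = g + n + n*(1 + 6*n) (I(n, g) = (1 + 6*n)*n + (n + g) = n*(1 + 6*n) + (g + n) = g + n + n*(1 + 6*n))
I(p(0), 3)*(-194) = (3 - 3 - 3*(1 + 6*(-3)))*(-194) = (3 - 3 - 3*(1 - 18))*(-194) = (3 - 3 - 3*(-17))*(-194) = (3 - 3 + 51)*(-194) = 51*(-194) = -9894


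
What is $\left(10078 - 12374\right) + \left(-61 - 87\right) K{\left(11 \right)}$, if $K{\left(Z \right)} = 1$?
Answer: $-2444$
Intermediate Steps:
$\left(10078 - 12374\right) + \left(-61 - 87\right) K{\left(11 \right)} = \left(10078 - 12374\right) + \left(-61 - 87\right) 1 = -2296 - 148 = -2444$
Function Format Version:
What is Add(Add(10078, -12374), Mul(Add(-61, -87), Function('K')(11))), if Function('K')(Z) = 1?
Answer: -2444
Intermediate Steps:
Add(Add(10078, -12374), Mul(Add(-61, -87), Function('K')(11))) = Add(Add(10078, -12374), Mul(Add(-61, -87), 1)) = Add(-2296, Mul(-148, 1)) = Add(-2296, -148) = -2444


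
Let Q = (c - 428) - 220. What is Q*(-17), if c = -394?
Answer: 17714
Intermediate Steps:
Q = -1042 (Q = (-394 - 428) - 220 = -822 - 220 = -1042)
Q*(-17) = -1042*(-17) = 17714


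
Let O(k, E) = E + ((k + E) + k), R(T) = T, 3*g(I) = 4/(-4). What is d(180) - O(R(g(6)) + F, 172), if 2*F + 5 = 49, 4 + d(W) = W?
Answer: -634/3 ≈ -211.33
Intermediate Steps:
d(W) = -4 + W
F = 22 (F = -5/2 + (½)*49 = -5/2 + 49/2 = 22)
g(I) = -⅓ (g(I) = (4/(-4))/3 = (4*(-¼))/3 = (⅓)*(-1) = -⅓)
O(k, E) = 2*E + 2*k (O(k, E) = E + ((E + k) + k) = E + (E + 2*k) = 2*E + 2*k)
d(180) - O(R(g(6)) + F, 172) = (-4 + 180) - (2*172 + 2*(-⅓ + 22)) = 176 - (344 + 2*(65/3)) = 176 - (344 + 130/3) = 176 - 1*1162/3 = 176 - 1162/3 = -634/3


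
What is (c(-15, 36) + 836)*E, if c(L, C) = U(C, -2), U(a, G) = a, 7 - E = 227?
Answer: -191840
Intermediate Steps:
E = -220 (E = 7 - 1*227 = 7 - 227 = -220)
c(L, C) = C
(c(-15, 36) + 836)*E = (36 + 836)*(-220) = 872*(-220) = -191840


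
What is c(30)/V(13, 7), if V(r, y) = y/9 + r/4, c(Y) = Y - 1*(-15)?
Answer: 324/29 ≈ 11.172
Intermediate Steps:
c(Y) = 15 + Y (c(Y) = Y + 15 = 15 + Y)
V(r, y) = r/4 + y/9 (V(r, y) = y*(⅑) + r*(¼) = y/9 + r/4 = r/4 + y/9)
c(30)/V(13, 7) = (15 + 30)/((¼)*13 + (⅑)*7) = 45/(13/4 + 7/9) = 45/(145/36) = 45*(36/145) = 324/29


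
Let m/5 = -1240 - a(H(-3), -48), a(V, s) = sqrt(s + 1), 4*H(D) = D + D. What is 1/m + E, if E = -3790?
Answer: (-18950*sqrt(47) + 23498001*I)/(5*(sqrt(47) - 1240*I)) ≈ -3790.0 + 8.8662e-7*I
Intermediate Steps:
H(D) = D/2 (H(D) = (D + D)/4 = (2*D)/4 = D/2)
a(V, s) = sqrt(1 + s)
m = -6200 - 5*I*sqrt(47) (m = 5*(-1240 - sqrt(1 - 48)) = 5*(-1240 - sqrt(-47)) = 5*(-1240 - I*sqrt(47)) = -6200 - 5*I*sqrt(47) ≈ -6200.0 - 34.278*I)
1/m + E = 1/(-6200 - 5*I*sqrt(47)) - 3790 = -3790 + 1/(-6200 - 5*I*sqrt(47))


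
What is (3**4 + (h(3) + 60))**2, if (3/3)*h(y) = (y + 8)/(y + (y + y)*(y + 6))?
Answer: 64770304/3249 ≈ 19935.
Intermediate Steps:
h(y) = (8 + y)/(y + 2*y*(6 + y)) (h(y) = (y + 8)/(y + (y + y)*(y + 6)) = (8 + y)/(y + (2*y)*(6 + y)) = (8 + y)/(y + 2*y*(6 + y)))
(3**4 + (h(3) + 60))**2 = (3**4 + ((8 + 3)/(3*(13 + 2*3)) + 60))**2 = (81 + ((1/3)*11/(13 + 6) + 60))**2 = (81 + ((1/3)*11/19 + 60))**2 = (81 + ((1/3)*(1/19)*11 + 60))**2 = (81 + (11/57 + 60))**2 = (81 + 3431/57)**2 = (8048/57)**2 = 64770304/3249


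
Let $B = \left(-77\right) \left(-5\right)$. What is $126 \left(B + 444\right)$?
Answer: $104454$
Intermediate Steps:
$B = 385$
$126 \left(B + 444\right) = 126 \left(385 + 444\right) = 126 \cdot 829 = 104454$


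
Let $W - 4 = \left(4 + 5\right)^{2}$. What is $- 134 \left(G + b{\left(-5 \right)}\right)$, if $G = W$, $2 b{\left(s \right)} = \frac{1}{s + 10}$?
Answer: $- \frac{57017}{5} \approx -11403.0$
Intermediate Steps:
$W = 85$ ($W = 4 + \left(4 + 5\right)^{2} = 4 + 9^{2} = 4 + 81 = 85$)
$b{\left(s \right)} = \frac{1}{2 \left(10 + s\right)}$ ($b{\left(s \right)} = \frac{1}{2 \left(s + 10\right)} = \frac{1}{2 \left(10 + s\right)}$)
$G = 85$
$- 134 \left(G + b{\left(-5 \right)}\right) = - 134 \left(85 + \frac{1}{2 \left(10 - 5\right)}\right) = - 134 \left(85 + \frac{1}{2 \cdot 5}\right) = - 134 \left(85 + \frac{1}{2} \cdot \frac{1}{5}\right) = - 134 \left(85 + \frac{1}{10}\right) = \left(-134\right) \frac{851}{10} = - \frac{57017}{5}$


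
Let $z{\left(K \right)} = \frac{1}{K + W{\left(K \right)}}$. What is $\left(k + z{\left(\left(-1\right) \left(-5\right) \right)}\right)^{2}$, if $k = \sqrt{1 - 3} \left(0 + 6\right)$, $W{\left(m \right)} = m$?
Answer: $- \frac{7199}{100} + \frac{6 i \sqrt{2}}{5} \approx -71.99 + 1.6971 i$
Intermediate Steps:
$z{\left(K \right)} = \frac{1}{2 K}$ ($z{\left(K \right)} = \frac{1}{K + K} = \frac{1}{2 K}$)
$k = 6 i \sqrt{2}$ ($k = \sqrt{-2} \cdot 6 = i \sqrt{2} \cdot 6 = 6 i \sqrt{2} \approx 8.4853 i$)
$\left(k + z{\left(\left(-1\right) \left(-5\right) \right)}\right)^{2} = \left(6 i \sqrt{2} + \frac{1}{2 \left(\left(-1\right) \left(-5\right)\right)}\right)^{2} = \left(6 i \sqrt{2} + \frac{1}{2 \cdot 5}\right)^{2} = \left(6 i \sqrt{2} + \frac{1}{2} \cdot \frac{1}{5}\right)^{2} = \left(6 i \sqrt{2} + \frac{1}{10}\right)^{2} = \left(\frac{1}{10} + 6 i \sqrt{2}\right)^{2}$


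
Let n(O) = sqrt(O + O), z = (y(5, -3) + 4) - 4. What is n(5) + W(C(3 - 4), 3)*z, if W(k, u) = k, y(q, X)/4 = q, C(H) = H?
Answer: -20 + sqrt(10) ≈ -16.838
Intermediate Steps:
y(q, X) = 4*q
z = 20 (z = (4*5 + 4) - 4 = (20 + 4) - 4 = 24 - 4 = 20)
n(O) = sqrt(2)*sqrt(O) (n(O) = sqrt(2*O) = sqrt(2)*sqrt(O))
n(5) + W(C(3 - 4), 3)*z = sqrt(2)*sqrt(5) + (3 - 4)*20 = sqrt(10) - 1*20 = sqrt(10) - 20 = -20 + sqrt(10)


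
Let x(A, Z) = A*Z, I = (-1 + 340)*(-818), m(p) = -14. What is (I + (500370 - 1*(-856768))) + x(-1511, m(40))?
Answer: 1100990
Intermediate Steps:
I = -277302 (I = 339*(-818) = -277302)
(I + (500370 - 1*(-856768))) + x(-1511, m(40)) = (-277302 + (500370 - 1*(-856768))) - 1511*(-14) = (-277302 + (500370 + 856768)) + 21154 = (-277302 + 1357138) + 21154 = 1079836 + 21154 = 1100990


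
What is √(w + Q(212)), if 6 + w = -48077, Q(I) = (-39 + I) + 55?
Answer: I*√47855 ≈ 218.76*I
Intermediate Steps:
Q(I) = 16 + I
w = -48083 (w = -6 - 48077 = -48083)
√(w + Q(212)) = √(-48083 + (16 + 212)) = √(-48083 + 228) = √(-47855) = I*√47855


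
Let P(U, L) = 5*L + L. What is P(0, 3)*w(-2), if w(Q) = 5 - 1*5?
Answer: 0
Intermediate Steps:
w(Q) = 0 (w(Q) = 5 - 5 = 0)
P(U, L) = 6*L
P(0, 3)*w(-2) = (6*3)*0 = 18*0 = 0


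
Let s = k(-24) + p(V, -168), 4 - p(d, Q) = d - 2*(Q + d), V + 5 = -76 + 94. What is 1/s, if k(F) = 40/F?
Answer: -3/962 ≈ -0.0031185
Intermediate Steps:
V = 13 (V = -5 + (-76 + 94) = -5 + 18 = 13)
p(d, Q) = 4 + d + 2*Q (p(d, Q) = 4 - (d - 2*(Q + d)) = 4 - (d + (-2*Q - 2*d)) = 4 - (-d - 2*Q) = 4 + (d + 2*Q) = 4 + d + 2*Q)
s = -962/3 (s = 40/(-24) + (4 + 13 + 2*(-168)) = 40*(-1/24) + (4 + 13 - 336) = -5/3 - 319 = -962/3 ≈ -320.67)
1/s = 1/(-962/3) = -3/962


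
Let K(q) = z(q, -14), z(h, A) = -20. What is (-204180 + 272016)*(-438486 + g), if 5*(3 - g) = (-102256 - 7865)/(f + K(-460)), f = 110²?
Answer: -449146617556761/15100 ≈ -2.9745e+10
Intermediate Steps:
f = 12100
K(q) = -20
g = 291321/60400 (g = 3 - (-102256 - 7865)/(5*(12100 - 20)) = 3 - (-110121)/(5*12080) = 3 - ⅕*(-110121/12080) = 3 + 110121/60400 = 291321/60400 ≈ 4.8232)
(-204180 + 272016)*(-438486 + g) = (-204180 + 272016)*(-438486 + 291321/60400) = 67836*(-26484263079/60400) = -449146617556761/15100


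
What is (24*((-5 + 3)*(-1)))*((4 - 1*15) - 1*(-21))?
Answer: 480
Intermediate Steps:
(24*((-5 + 3)*(-1)))*((4 - 1*15) - 1*(-21)) = (24*(-2*(-1)))*((4 - 15) + 21) = (24*2)*(-11 + 21) = 48*10 = 480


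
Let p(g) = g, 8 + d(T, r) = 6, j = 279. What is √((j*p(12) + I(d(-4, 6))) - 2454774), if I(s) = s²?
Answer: I*√2451422 ≈ 1565.7*I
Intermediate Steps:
d(T, r) = -2 (d(T, r) = -8 + 6 = -2)
√((j*p(12) + I(d(-4, 6))) - 2454774) = √((279*12 + (-2)²) - 2454774) = √((3348 + 4) - 2454774) = √(3352 - 2454774) = √(-2451422) = I*√2451422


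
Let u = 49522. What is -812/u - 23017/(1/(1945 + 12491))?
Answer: -8227421954938/24761 ≈ -3.3227e+8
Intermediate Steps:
-812/u - 23017/(1/(1945 + 12491)) = -812/49522 - 23017/(1/(1945 + 12491)) = -812*1/49522 - 23017/(1/14436) = -406/24761 - 23017/1/14436 = -406/24761 - 23017*14436 = -406/24761 - 332273412 = -8227421954938/24761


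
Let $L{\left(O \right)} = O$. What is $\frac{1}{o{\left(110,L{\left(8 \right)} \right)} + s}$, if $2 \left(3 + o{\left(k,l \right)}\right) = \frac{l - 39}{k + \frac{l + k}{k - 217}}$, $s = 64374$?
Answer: $\frac{23304}{1500098467} \approx 1.5535 \cdot 10^{-5}$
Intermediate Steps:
$o{\left(k,l \right)} = -3 + \frac{-39 + l}{2 \left(k + \frac{k + l}{-217 + k}\right)}$ ($o{\left(k,l \right)} = -3 + \frac{\left(l - 39\right) \frac{1}{k + \frac{l + k}{k - 217}}}{2} = -3 + \frac{\left(-39 + l\right) \frac{1}{k + \frac{k + l}{-217 + k}}}{2} = -3 + \frac{\frac{1}{k + \frac{k + l}{-217 + k}} \left(-39 + l\right)}{2} = -3 + \frac{-39 + l}{2 \left(k + \frac{k + l}{-217 + k}\right)}$)
$\frac{1}{o{\left(110,L{\left(8 \right)} \right)} + s} = \frac{1}{\frac{8463 - 1784 - 6 \cdot 110^{2} + 1257 \cdot 110 + 110 \cdot 8}{2 \left(8 + 110^{2} - 23760\right)} + 64374} = \frac{1}{\frac{8463 - 1784 - 72600 + 138270 + 880}{2 \left(8 + 12100 - 23760\right)} + 64374} = \frac{1}{\frac{8463 - 1784 - 72600 + 138270 + 880}{2 \left(-11652\right)} + 64374} = \frac{1}{\frac{1}{2} \left(- \frac{1}{11652}\right) 73229 + 64374} = \frac{1}{- \frac{73229}{23304} + 64374} = \frac{1}{\frac{1500098467}{23304}} = \frac{23304}{1500098467}$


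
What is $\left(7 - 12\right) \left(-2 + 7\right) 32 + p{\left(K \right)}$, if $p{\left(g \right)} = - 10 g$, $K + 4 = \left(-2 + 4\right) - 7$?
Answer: $-710$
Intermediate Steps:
$K = -9$ ($K = -4 + \left(\left(-2 + 4\right) - 7\right) = -4 + \left(2 - 7\right) = -4 - 5 = -9$)
$\left(7 - 12\right) \left(-2 + 7\right) 32 + p{\left(K \right)} = \left(7 - 12\right) \left(-2 + 7\right) 32 - -90 = \left(-5\right) 5 \cdot 32 + 90 = \left(-25\right) 32 + 90 = -800 + 90 = -710$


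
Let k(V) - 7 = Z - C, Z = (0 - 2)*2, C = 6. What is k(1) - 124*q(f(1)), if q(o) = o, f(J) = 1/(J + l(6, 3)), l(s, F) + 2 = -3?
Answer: 28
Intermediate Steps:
l(s, F) = -5 (l(s, F) = -2 - 3 = -5)
f(J) = 1/(-5 + J) (f(J) = 1/(J - 5) = 1/(-5 + J))
Z = -4 (Z = -2*2 = -4)
k(V) = -3 (k(V) = 7 + (-4 - 1*6) = 7 + (-4 - 6) = 7 - 10 = -3)
k(1) - 124*q(f(1)) = -3 - 124/(-5 + 1) = -3 - 124/(-4) = -3 - 124*(-¼) = -3 + 31 = 28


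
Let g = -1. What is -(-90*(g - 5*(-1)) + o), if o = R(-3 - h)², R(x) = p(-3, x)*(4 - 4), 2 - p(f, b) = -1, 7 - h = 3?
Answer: 360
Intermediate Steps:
h = 4 (h = 7 - 1*3 = 7 - 3 = 4)
p(f, b) = 3 (p(f, b) = 2 - 1*(-1) = 2 + 1 = 3)
R(x) = 0 (R(x) = 3*(4 - 4) = 3*0 = 0)
o = 0 (o = 0² = 0)
-(-90*(g - 5*(-1)) + o) = -(-90*(-1 - 5*(-1)) + 0) = -(-90*(-1 + 5) + 0) = -(-90*4 + 0) = -(-360 + 0) = -1*(-360) = 360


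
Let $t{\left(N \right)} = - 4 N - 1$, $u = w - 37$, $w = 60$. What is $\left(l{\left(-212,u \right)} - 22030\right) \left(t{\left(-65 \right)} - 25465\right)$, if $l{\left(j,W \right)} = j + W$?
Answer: $560052114$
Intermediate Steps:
$u = 23$ ($u = 60 - 37 = 23$)
$l{\left(j,W \right)} = W + j$
$t{\left(N \right)} = -1 - 4 N$
$\left(l{\left(-212,u \right)} - 22030\right) \left(t{\left(-65 \right)} - 25465\right) = \left(\left(23 - 212\right) - 22030\right) \left(\left(-1 - -260\right) - 25465\right) = \left(-189 - 22030\right) \left(\left(-1 + 260\right) - 25465\right) = - 22219 \left(259 - 25465\right) = \left(-22219\right) \left(-25206\right) = 560052114$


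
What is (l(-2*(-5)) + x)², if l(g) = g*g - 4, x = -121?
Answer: 625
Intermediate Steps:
l(g) = -4 + g² (l(g) = g² - 4 = -4 + g²)
(l(-2*(-5)) + x)² = ((-4 + (-2*(-5))²) - 121)² = ((-4 + 10²) - 121)² = ((-4 + 100) - 121)² = (96 - 121)² = (-25)² = 625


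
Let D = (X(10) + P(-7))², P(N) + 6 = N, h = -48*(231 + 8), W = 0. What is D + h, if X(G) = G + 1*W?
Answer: -11463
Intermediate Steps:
h = -11472 (h = -48*239 = -11472)
P(N) = -6 + N
X(G) = G (X(G) = G + 1*0 = G + 0 = G)
D = 9 (D = (10 + (-6 - 7))² = (10 - 13)² = (-3)² = 9)
D + h = 9 - 11472 = -11463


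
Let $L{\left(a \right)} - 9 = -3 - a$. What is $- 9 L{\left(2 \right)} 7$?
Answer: $-252$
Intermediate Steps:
$L{\left(a \right)} = 6 - a$ ($L{\left(a \right)} = 9 - \left(3 + a\right) = 6 - a$)
$- 9 L{\left(2 \right)} 7 = - 9 \left(6 - 2\right) 7 = \left(-9\right) 4 \cdot 7 = \left(-36\right) 7 = -252$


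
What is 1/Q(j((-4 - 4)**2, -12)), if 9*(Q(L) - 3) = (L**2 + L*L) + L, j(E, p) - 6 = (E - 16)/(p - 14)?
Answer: 169/1233 ≈ 0.13706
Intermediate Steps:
j(E, p) = 6 + (-16 + E)/(-14 + p) (j(E, p) = 6 + (E - 16)/(p - 14) = 6 + (-16 + E)/(-14 + p))
Q(L) = 3 + L/9 + 2*L**2/9 (Q(L) = 3 + ((L**2 + L*L) + L)/9 = 3 + ((L**2 + L**2) + L)/9 = 3 + (2*L**2 + L)/9 = 3 + (L + 2*L**2)/9 = 3 + (L/9 + 2*L**2/9) = 3 + L/9 + 2*L**2/9)
1/Q(j((-4 - 4)**2, -12)) = 1/(3 + ((-100 + (-4 - 4)**2 + 6*(-12))/(-14 - 12))/9 + 2*((-100 + (-4 - 4)**2 + 6*(-12))/(-14 - 12))**2/9) = 1/(3 + ((-100 + (-8)**2 - 72)/(-26))/9 + 2*((-100 + (-8)**2 - 72)/(-26))**2/9) = 1/(3 + (-(-100 + 64 - 72)/26)/9 + 2*(-(-100 + 64 - 72)/26)**2/9) = 1/(3 + (-1/26*(-108))/9 + 2*(-1/26*(-108))**2/9) = 1/(3 + (1/9)*(54/13) + 2*(54/13)**2/9) = 1/(3 + 6/13 + (2/9)*(2916/169)) = 1/(3 + 6/13 + 648/169) = 1/(1233/169) = 169/1233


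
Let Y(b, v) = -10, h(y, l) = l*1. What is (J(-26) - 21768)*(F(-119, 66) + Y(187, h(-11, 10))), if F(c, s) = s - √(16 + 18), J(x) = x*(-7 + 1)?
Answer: -1210272 + 21612*√34 ≈ -1.0843e+6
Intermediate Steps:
h(y, l) = l
J(x) = -6*x (J(x) = x*(-6) = -6*x)
F(c, s) = s - √34
(J(-26) - 21768)*(F(-119, 66) + Y(187, h(-11, 10))) = (-6*(-26) - 21768)*((66 - √34) - 10) = (156 - 21768)*(56 - √34) = -21612*(56 - √34) = -1210272 + 21612*√34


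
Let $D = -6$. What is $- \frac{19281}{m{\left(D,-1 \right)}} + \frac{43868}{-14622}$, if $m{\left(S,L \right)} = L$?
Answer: $\frac{140941457}{7311} \approx 19278.0$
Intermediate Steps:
$- \frac{19281}{m{\left(D,-1 \right)}} + \frac{43868}{-14622} = - \frac{19281}{-1} + \frac{43868}{-14622} = \left(-19281\right) \left(-1\right) + 43868 \left(- \frac{1}{14622}\right) = 19281 - \frac{21934}{7311} = \frac{140941457}{7311}$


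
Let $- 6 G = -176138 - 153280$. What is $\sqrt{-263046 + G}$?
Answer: $3 i \sqrt{23127} \approx 456.23 i$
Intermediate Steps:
$G = 54903$ ($G = - \frac{-176138 - 153280}{6} = \left(- \frac{1}{6}\right) \left(-329418\right) = 54903$)
$\sqrt{-263046 + G} = \sqrt{-263046 + 54903} = \sqrt{-208143} = 3 i \sqrt{23127}$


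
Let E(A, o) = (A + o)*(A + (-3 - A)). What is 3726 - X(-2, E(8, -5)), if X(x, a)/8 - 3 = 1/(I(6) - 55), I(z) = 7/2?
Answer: 381322/103 ≈ 3702.2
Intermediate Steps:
E(A, o) = -3*A - 3*o (E(A, o) = (A + o)*(-3) = -3*A - 3*o)
I(z) = 7/2 (I(z) = 7*(½) = 7/2)
X(x, a) = 2456/103 (X(x, a) = 24 + 8/(7/2 - 55) = 24 + 8/(-103/2) = 24 + 8*(-2/103) = 24 - 16/103 = 2456/103)
3726 - X(-2, E(8, -5)) = 3726 - 1*2456/103 = 3726 - 2456/103 = 381322/103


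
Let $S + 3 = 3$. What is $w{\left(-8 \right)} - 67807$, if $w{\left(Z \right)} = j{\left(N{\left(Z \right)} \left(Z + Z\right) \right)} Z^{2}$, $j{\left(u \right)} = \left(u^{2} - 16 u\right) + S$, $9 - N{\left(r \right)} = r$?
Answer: $4945697$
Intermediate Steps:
$S = 0$ ($S = -3 + 3 = 0$)
$N{\left(r \right)} = 9 - r$
$j{\left(u \right)} = u^{2} - 16 u$ ($j{\left(u \right)} = \left(u^{2} - 16 u\right) + 0 = u^{2} - 16 u$)
$w{\left(Z \right)} = 2 Z^{3} \left(-16 + 2 Z \left(9 - Z\right)\right) \left(9 - Z\right)$ ($w{\left(Z \right)} = \left(9 - Z\right) \left(Z + Z\right) \left(-16 + \left(9 - Z\right) \left(Z + Z\right)\right) Z^{2} = \left(9 - Z\right) 2 Z \left(-16 + \left(9 - Z\right) 2 Z\right) Z^{2} = 2 Z \left(9 - Z\right) \left(-16 + 2 Z \left(9 - Z\right)\right) Z^{2} = 2 Z \left(-16 + 2 Z \left(9 - Z\right)\right) \left(9 - Z\right) Z^{2} = 2 Z^{3} \left(-16 + 2 Z \left(9 - Z\right)\right) \left(9 - Z\right)$)
$w{\left(-8 \right)} - 67807 = 4 \left(-8\right)^{3} \left(-9 - 8\right) \left(8 - 8 \left(-9 - 8\right)\right) - 67807 = 4 \left(-512\right) \left(-17\right) \left(8 - -136\right) - 67807 = 4 \left(-512\right) \left(-17\right) \left(8 + 136\right) - 67807 = 4 \left(-512\right) \left(-17\right) 144 - 67807 = 5013504 - 67807 = 4945697$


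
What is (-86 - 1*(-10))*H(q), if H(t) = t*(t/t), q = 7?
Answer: -532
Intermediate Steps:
H(t) = t (H(t) = t*1 = t)
(-86 - 1*(-10))*H(q) = (-86 - 1*(-10))*7 = (-86 + 10)*7 = -76*7 = -532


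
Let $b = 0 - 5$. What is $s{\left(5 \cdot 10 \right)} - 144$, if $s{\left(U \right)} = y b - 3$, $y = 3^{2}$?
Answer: $-192$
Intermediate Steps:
$y = 9$
$b = -5$
$s{\left(U \right)} = -48$ ($s{\left(U \right)} = 9 \left(-5\right) - 3 = -45 - 3 = -48$)
$s{\left(5 \cdot 10 \right)} - 144 = -48 - 144 = -192$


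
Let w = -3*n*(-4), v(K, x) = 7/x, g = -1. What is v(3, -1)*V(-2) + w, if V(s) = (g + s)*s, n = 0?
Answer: -42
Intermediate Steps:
w = 0 (w = -3*0*(-4) = 0*(-4) = 0)
V(s) = s*(-1 + s) (V(s) = (-1 + s)*s = s*(-1 + s))
v(3, -1)*V(-2) + w = (7/(-1))*(-2*(-1 - 2)) + 0 = (7*(-1))*(-2*(-3)) + 0 = -7*6 + 0 = -42 + 0 = -42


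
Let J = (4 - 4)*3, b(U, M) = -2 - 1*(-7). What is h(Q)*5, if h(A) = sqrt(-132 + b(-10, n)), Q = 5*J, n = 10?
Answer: 5*I*sqrt(127) ≈ 56.347*I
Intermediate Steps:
b(U, M) = 5 (b(U, M) = -2 + 7 = 5)
J = 0 (J = 0*3 = 0)
Q = 0 (Q = 5*0 = 0)
h(A) = I*sqrt(127) (h(A) = sqrt(-132 + 5) = sqrt(-127) = I*sqrt(127))
h(Q)*5 = (I*sqrt(127))*5 = 5*I*sqrt(127)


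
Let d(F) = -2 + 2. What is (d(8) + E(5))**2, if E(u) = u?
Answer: 25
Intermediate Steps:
d(F) = 0
(d(8) + E(5))**2 = (0 + 5)**2 = 5**2 = 25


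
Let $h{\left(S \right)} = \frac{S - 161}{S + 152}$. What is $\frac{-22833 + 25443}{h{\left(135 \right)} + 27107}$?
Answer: $\frac{749070}{7779683} \approx 0.096285$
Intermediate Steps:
$h{\left(S \right)} = \frac{-161 + S}{152 + S}$
$\frac{-22833 + 25443}{h{\left(135 \right)} + 27107} = \frac{-22833 + 25443}{\frac{-161 + 135}{152 + 135} + 27107} = \frac{2610}{\frac{1}{287} \left(-26\right) + 27107} = \frac{2610}{- \frac{26}{287} + 27107} = \frac{2610}{\frac{7779683}{287}} = 2610 \cdot \frac{287}{7779683} = \frac{749070}{7779683}$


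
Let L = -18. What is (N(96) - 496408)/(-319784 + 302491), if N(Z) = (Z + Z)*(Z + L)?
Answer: 481432/17293 ≈ 27.840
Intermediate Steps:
N(Z) = 2*Z*(-18 + Z) (N(Z) = (Z + Z)*(Z - 18) = (2*Z)*(-18 + Z) = 2*Z*(-18 + Z))
(N(96) - 496408)/(-319784 + 302491) = (2*96*(-18 + 96) - 496408)/(-319784 + 302491) = (2*96*78 - 496408)/(-17293) = (14976 - 496408)*(-1/17293) = -481432*(-1/17293) = 481432/17293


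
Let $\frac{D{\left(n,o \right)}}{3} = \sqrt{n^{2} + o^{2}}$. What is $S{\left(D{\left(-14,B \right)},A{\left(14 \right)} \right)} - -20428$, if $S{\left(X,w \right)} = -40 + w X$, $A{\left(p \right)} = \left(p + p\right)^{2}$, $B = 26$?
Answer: $20388 + 4704 \sqrt{218} \approx 89842.0$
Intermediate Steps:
$A{\left(p \right)} = 4 p^{2}$ ($A{\left(p \right)} = \left(2 p\right)^{2} = 4 p^{2}$)
$D{\left(n,o \right)} = 3 \sqrt{n^{2} + o^{2}}$
$S{\left(X,w \right)} = -40 + X w$
$S{\left(D{\left(-14,B \right)},A{\left(14 \right)} \right)} - -20428 = \left(-40 + 3 \sqrt{\left(-14\right)^{2} + 26^{2}} \cdot 4 \cdot 14^{2}\right) - -20428 = \left(-40 + 3 \sqrt{196 + 676} \cdot 4 \cdot 196\right) + 20428 = \left(-40 + 3 \sqrt{872} \cdot 784\right) + 20428 = \left(-40 + 3 \cdot 2 \sqrt{218} \cdot 784\right) + 20428 = \left(-40 + 6 \sqrt{218} \cdot 784\right) + 20428 = \left(-40 + 4704 \sqrt{218}\right) + 20428 = 20388 + 4704 \sqrt{218}$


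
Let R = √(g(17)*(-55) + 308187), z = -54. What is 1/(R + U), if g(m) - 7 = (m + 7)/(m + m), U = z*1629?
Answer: -747711/65770529839 - √88943558/131541059678 ≈ -1.1440e-5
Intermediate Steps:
U = -87966 (U = -54*1629 = -87966)
g(m) = 7 + (7 + m)/(2*m) (g(m) = 7 + (m + 7)/(m + m) = 7 + (7 + m)/((2*m)) = 7 + (7 + m)*(1/(2*m)) = 7 + (7 + m)/(2*m))
R = √88943558/17 (R = √(((½)*(7 + 15*17)/17)*(-55) + 308187) = √(((½)*(1/17)*(7 + 255))*(-55) + 308187) = √(((½)*(1/17)*262)*(-55) + 308187) = √((131/17)*(-55) + 308187) = √(-7205/17 + 308187) = √(5231974/17) = √88943558/17 ≈ 554.76)
1/(R + U) = 1/(√88943558/17 - 87966) = 1/(-87966 + √88943558/17)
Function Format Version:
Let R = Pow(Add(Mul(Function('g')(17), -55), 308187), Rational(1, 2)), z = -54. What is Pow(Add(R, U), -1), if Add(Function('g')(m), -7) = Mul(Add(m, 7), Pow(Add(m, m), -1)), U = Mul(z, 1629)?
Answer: Add(Rational(-747711, 65770529839), Mul(Rational(-1, 131541059678), Pow(88943558, Rational(1, 2)))) ≈ -1.1440e-5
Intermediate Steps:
U = -87966 (U = Mul(-54, 1629) = -87966)
Function('g')(m) = Add(7, Mul(Rational(1, 2), Pow(m, -1), Add(7, m))) (Function('g')(m) = Add(7, Mul(Add(m, 7), Pow(Add(m, m), -1))) = Add(7, Mul(Add(7, m), Pow(Mul(2, m), -1))) = Add(7, Mul(Add(7, m), Mul(Rational(1, 2), Pow(m, -1)))) = Add(7, Mul(Rational(1, 2), Pow(m, -1), Add(7, m))))
R = Mul(Rational(1, 17), Pow(88943558, Rational(1, 2))) (R = Pow(Add(Mul(Mul(Rational(1, 2), Pow(17, -1), Add(7, Mul(15, 17))), -55), 308187), Rational(1, 2)) = Pow(Add(Mul(Mul(Rational(1, 2), Rational(1, 17), Add(7, 255)), -55), 308187), Rational(1, 2)) = Pow(Add(Mul(Mul(Rational(1, 2), Rational(1, 17), 262), -55), 308187), Rational(1, 2)) = Pow(Add(Mul(Rational(131, 17), -55), 308187), Rational(1, 2)) = Pow(Add(Rational(-7205, 17), 308187), Rational(1, 2)) = Pow(Rational(5231974, 17), Rational(1, 2)) = Mul(Rational(1, 17), Pow(88943558, Rational(1, 2))) ≈ 554.76)
Pow(Add(R, U), -1) = Pow(Add(Mul(Rational(1, 17), Pow(88943558, Rational(1, 2))), -87966), -1) = Pow(Add(-87966, Mul(Rational(1, 17), Pow(88943558, Rational(1, 2)))), -1)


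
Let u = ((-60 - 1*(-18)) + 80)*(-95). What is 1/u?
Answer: -1/3610 ≈ -0.00027701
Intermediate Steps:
u = -3610 (u = ((-60 + 18) + 80)*(-95) = (-42 + 80)*(-95) = 38*(-95) = -3610)
1/u = 1/(-3610) = -1/3610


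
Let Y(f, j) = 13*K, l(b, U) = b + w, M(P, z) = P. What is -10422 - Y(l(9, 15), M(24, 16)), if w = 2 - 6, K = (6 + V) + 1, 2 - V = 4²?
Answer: -10331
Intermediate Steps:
V = -14 (V = 2 - 1*4² = 2 - 1*16 = 2 - 16 = -14)
K = -7 (K = (6 - 14) + 1 = -8 + 1 = -7)
w = -4
l(b, U) = -4 + b (l(b, U) = b - 4 = -4 + b)
Y(f, j) = -91 (Y(f, j) = 13*(-7) = -91)
-10422 - Y(l(9, 15), M(24, 16)) = -10422 - 1*(-91) = -10422 + 91 = -10331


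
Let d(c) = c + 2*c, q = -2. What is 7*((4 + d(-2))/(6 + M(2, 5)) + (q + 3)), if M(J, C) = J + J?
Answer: 28/5 ≈ 5.6000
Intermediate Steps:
M(J, C) = 2*J
d(c) = 3*c
7*((4 + d(-2))/(6 + M(2, 5)) + (q + 3)) = 7*((4 + 3*(-2))/(6 + 2*2) + (-2 + 3)) = 7*((4 - 6)/(6 + 4) + 1) = 7*(-2/10 + 1) = 7*(-2*⅒ + 1) = 7*(-⅕ + 1) = 7*(⅘) = 28/5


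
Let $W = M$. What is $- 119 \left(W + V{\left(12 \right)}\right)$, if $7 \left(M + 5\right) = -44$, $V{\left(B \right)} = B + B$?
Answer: $-1513$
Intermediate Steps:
$V{\left(B \right)} = 2 B$
$M = - \frac{79}{7}$ ($M = -5 + \frac{1}{7} \left(-44\right) = -5 - \frac{44}{7} = - \frac{79}{7} \approx -11.286$)
$W = - \frac{79}{7} \approx -11.286$
$- 119 \left(W + V{\left(12 \right)}\right) = - 119 \left(- \frac{79}{7} + 2 \cdot 12\right) = - 119 \left(- \frac{79}{7} + 24\right) = \left(-119\right) \frac{89}{7} = -1513$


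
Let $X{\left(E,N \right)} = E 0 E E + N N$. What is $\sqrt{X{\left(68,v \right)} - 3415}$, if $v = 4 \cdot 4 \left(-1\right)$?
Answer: $9 i \sqrt{39} \approx 56.205 i$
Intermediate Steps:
$v = -16$ ($v = 16 \left(-1\right) = -16$)
$X{\left(E,N \right)} = N^{2}$ ($X{\left(E,N \right)} = 0 E E + N^{2} = 0 E + N^{2} = 0 + N^{2} = N^{2}$)
$\sqrt{X{\left(68,v \right)} - 3415} = \sqrt{\left(-16\right)^{2} - 3415} = \sqrt{256 - 3415} = \sqrt{-3159} = 9 i \sqrt{39}$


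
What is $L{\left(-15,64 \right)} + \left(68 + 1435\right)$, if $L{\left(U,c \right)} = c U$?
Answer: $543$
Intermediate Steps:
$L{\left(U,c \right)} = U c$
$L{\left(-15,64 \right)} + \left(68 + 1435\right) = \left(-15\right) 64 + \left(68 + 1435\right) = -960 + 1503 = 543$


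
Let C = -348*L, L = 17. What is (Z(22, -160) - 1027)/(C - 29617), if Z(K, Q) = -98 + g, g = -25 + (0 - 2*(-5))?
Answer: 1140/35533 ≈ 0.032083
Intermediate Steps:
g = -15 (g = -25 + (0 + 10) = -25 + 10 = -15)
C = -5916 (C = -348*17 = -5916)
Z(K, Q) = -113 (Z(K, Q) = -98 - 15 = -113)
(Z(22, -160) - 1027)/(C - 29617) = (-113 - 1027)/(-5916 - 29617) = -1140/(-35533) = -1140*(-1/35533) = 1140/35533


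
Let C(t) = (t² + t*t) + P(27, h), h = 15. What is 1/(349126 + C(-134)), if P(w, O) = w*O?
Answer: 1/385443 ≈ 2.5944e-6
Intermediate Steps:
P(w, O) = O*w
C(t) = 405 + 2*t² (C(t) = (t² + t*t) + 15*27 = (t² + t²) + 405 = 2*t² + 405 = 405 + 2*t²)
1/(349126 + C(-134)) = 1/(349126 + (405 + 2*(-134)²)) = 1/(349126 + (405 + 2*17956)) = 1/(349126 + (405 + 35912)) = 1/(349126 + 36317) = 1/385443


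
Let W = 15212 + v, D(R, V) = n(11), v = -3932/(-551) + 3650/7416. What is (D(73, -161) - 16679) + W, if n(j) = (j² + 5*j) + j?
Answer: -2599592809/2043108 ≈ -1272.4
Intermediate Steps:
v = 15585431/2043108 (v = -3932*(-1/551) + 3650*(1/7416) = 3932/551 + 1825/3708 = 15585431/2043108 ≈ 7.6283)
n(j) = j² + 6*j
D(R, V) = 187 (D(R, V) = 11*(6 + 11) = 11*17 = 187)
W = 31095344327/2043108 (W = 15212 + 15585431/2043108 = 31095344327/2043108 ≈ 15220.)
(D(73, -161) - 16679) + W = (187 - 16679) + 31095344327/2043108 = -16492 + 31095344327/2043108 = -2599592809/2043108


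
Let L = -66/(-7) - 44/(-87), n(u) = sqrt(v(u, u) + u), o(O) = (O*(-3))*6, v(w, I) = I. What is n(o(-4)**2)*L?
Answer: 145200*sqrt(2)/203 ≈ 1011.5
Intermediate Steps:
o(O) = -18*O (o(O) = -3*O*6 = -18*O)
n(u) = sqrt(2)*sqrt(u) (n(u) = sqrt(u + u) = sqrt(2*u) = sqrt(2)*sqrt(u))
L = 6050/609 (L = -66*(-1/7) - 44*(-1/87) = 66/7 + 44/87 = 6050/609 ≈ 9.9343)
n(o(-4)**2)*L = (sqrt(2)*sqrt((-18*(-4))**2))*(6050/609) = (sqrt(2)*sqrt(72**2))*(6050/609) = (sqrt(2)*sqrt(5184))*(6050/609) = (sqrt(2)*72)*(6050/609) = (72*sqrt(2))*(6050/609) = 145200*sqrt(2)/203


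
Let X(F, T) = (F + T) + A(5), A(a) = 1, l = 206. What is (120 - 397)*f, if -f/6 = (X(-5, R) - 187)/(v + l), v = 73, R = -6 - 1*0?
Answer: -109138/93 ≈ -1173.5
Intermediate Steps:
R = -6 (R = -6 + 0 = -6)
X(F, T) = 1 + F + T (X(F, T) = (F + T) + 1 = 1 + F + T)
f = 394/93 (f = -6*((1 - 5 - 6) - 187)/(73 + 206) = -6*(-10 - 187)/279 = -(-1182)/279 = -6*(-197/279) = 394/93 ≈ 4.2366)
(120 - 397)*f = (120 - 397)*(394/93) = -277*394/93 = -109138/93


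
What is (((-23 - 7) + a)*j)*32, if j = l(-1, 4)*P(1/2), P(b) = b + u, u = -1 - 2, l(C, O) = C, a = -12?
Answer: -3360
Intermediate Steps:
u = -3
P(b) = -3 + b (P(b) = b - 3 = -3 + b)
j = 5/2 (j = -(-3 + 1/2) = -(-3 + ½) = -1*(-5/2) = 5/2 ≈ 2.5000)
(((-23 - 7) + a)*j)*32 = (((-23 - 7) - 12)*(5/2))*32 = ((-30 - 12)*(5/2))*32 = -42*5/2*32 = -105*32 = -3360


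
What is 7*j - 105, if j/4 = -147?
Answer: -4221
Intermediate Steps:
j = -588 (j = 4*(-147) = -588)
7*j - 105 = 7*(-588) - 105 = -4116 - 105 = -4221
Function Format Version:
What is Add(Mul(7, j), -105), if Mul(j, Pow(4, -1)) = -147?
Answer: -4221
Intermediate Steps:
j = -588 (j = Mul(4, -147) = -588)
Add(Mul(7, j), -105) = Add(Mul(7, -588), -105) = Add(-4116, -105) = -4221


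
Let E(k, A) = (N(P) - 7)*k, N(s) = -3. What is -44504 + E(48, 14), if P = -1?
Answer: -44984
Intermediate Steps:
E(k, A) = -10*k (E(k, A) = (-3 - 7)*k = -10*k)
-44504 + E(48, 14) = -44504 - 10*48 = -44504 - 480 = -44984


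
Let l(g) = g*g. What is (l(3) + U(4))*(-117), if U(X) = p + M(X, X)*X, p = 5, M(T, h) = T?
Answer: -3510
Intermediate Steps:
l(g) = g²
U(X) = 5 + X² (U(X) = 5 + X*X = 5 + X²)
(l(3) + U(4))*(-117) = (3² + (5 + 4²))*(-117) = (9 + (5 + 16))*(-117) = (9 + 21)*(-117) = 30*(-117) = -3510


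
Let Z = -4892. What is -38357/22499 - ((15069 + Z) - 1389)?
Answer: -197759569/22499 ≈ -8789.7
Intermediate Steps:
-38357/22499 - ((15069 + Z) - 1389) = -38357/22499 - ((15069 - 4892) - 1389) = -38357*1/22499 - (10177 - 1389) = -38357/22499 - 1*8788 = -38357/22499 - 8788 = -197759569/22499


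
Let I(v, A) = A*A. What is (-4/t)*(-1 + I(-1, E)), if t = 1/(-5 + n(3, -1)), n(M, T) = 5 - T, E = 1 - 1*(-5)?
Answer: -140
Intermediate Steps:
E = 6 (E = 1 + 5 = 6)
I(v, A) = A²
t = 1 (t = 1/(-5 + (5 - 1*(-1))) = 1/(-5 + (5 + 1)) = 1/(-5 + 6) = 1/1 = 1)
(-4/t)*(-1 + I(-1, E)) = (-4/1)*(-1 + 6²) = (-4*1)*(-1 + 36) = -4*35 = -140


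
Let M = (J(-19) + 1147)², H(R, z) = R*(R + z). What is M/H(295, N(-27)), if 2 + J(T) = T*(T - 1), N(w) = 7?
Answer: 465125/17818 ≈ 26.104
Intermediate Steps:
J(T) = -2 + T*(-1 + T) (J(T) = -2 + T*(T - 1) = -2 + T*(-1 + T))
M = 2325625 (M = ((-2 + (-19)² - 1*(-19)) + 1147)² = ((-2 + 361 + 19) + 1147)² = (378 + 1147)² = 1525² = 2325625)
M/H(295, N(-27)) = 2325625/((295*(295 + 7))) = 2325625/((295*302)) = 2325625/89090 = 2325625*(1/89090) = 465125/17818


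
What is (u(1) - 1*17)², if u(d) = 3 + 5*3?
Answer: 1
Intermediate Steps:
u(d) = 18 (u(d) = 3 + 15 = 18)
(u(1) - 1*17)² = (18 - 1*17)² = (18 - 17)² = 1² = 1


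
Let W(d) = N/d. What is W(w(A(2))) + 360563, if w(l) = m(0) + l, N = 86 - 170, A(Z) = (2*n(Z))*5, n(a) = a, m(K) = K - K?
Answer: 1802794/5 ≈ 3.6056e+5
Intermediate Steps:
m(K) = 0
A(Z) = 10*Z (A(Z) = (2*Z)*5 = 10*Z)
N = -84
w(l) = l (w(l) = 0 + l = l)
W(d) = -84/d
W(w(A(2))) + 360563 = -84/(10*2) + 360563 = -84/20 + 360563 = -84*1/20 + 360563 = -21/5 + 360563 = 1802794/5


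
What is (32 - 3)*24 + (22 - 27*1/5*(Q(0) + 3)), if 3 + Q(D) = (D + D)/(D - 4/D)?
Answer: 718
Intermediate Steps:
Q(D) = -3 + 2*D/(D - 4/D) (Q(D) = -3 + (D + D)/(D - 4/D) = -3 + (2*D)/(D - 4/D) = -3 + 2*D/(D - 4/D))
(32 - 3)*24 + (22 - 27*1/5*(Q(0) + 3)) = (32 - 3)*24 + (22 - 27*1/5*((12 - 1*0²)/(-4 + 0²) + 3)) = 29*24 + (22 - 27*1*(⅕)*((12 - 1*0)/(-4 + 0) + 3)) = 696 + (22 - 27*((12 + 0)/(-4) + 3)/5) = 696 + (22 - 27*(-¼*12 + 3)/5) = 696 + (22 - 27*(-3 + 3)/5) = 696 + (22 - 27*0/5) = 696 + (22 - 27*0) = 696 + (22 + 0) = 696 + 22 = 718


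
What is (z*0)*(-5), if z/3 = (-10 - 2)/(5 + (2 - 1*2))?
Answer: 0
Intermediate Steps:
z = -36/5 (z = 3*((-10 - 2)/(5 + (2 - 1*2))) = 3*(-12/(5 + (2 - 2))) = 3*(-12/(5 + 0)) = 3*(-12/5) = -36/5 ≈ -7.2000)
(z*0)*(-5) = -36/5*0*(-5) = 0*(-5) = 0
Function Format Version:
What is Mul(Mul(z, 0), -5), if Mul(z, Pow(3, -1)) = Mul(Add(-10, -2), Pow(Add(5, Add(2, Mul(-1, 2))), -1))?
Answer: 0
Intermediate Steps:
z = Rational(-36, 5) (z = Mul(3, Mul(Add(-10, -2), Pow(Add(5, Add(2, Mul(-1, 2))), -1))) = Mul(3, Mul(-12, Pow(Add(5, Add(2, -2)), -1))) = Mul(3, Mul(-12, Pow(Add(5, 0), -1))) = Mul(3, Mul(-12, Pow(5, -1))) = Mul(3, Mul(-12, Rational(1, 5))) = Mul(3, Rational(-12, 5)) = Rational(-36, 5) ≈ -7.2000)
Mul(Mul(z, 0), -5) = Mul(Mul(Rational(-36, 5), 0), -5) = Mul(0, -5) = 0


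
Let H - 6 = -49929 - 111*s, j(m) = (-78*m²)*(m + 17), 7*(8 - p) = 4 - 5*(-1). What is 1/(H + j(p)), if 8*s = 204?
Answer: -686/93393165 ≈ -7.3453e-6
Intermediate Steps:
s = 51/2 (s = (⅛)*204 = 51/2 ≈ 25.500)
p = 47/7 (p = 8 - (4 - 5*(-1))/7 = 8 - (4 + 5)/7 = 8 - ⅐*9 = 8 - 9/7 = 47/7 ≈ 6.7143)
j(m) = -78*m²*(17 + m) (j(m) = (-78*m²)*(17 + m) = -78*m²*(17 + m))
H = -105507/2 (H = 6 + (-49929 - 111*51/2) = 6 + (-49929 - 5661/2) = 6 - 105519/2 = -105507/2 ≈ -52754.)
1/(H + j(p)) = 1/(-105507/2 + 78*(47/7)²*(-17 - 1*47/7)) = 1/(-105507/2 + 78*(2209/49)*(-17 - 47/7)) = 1/(-105507/2 + 78*(2209/49)*(-166/7)) = 1/(-105507/2 - 28602132/343) = 1/(-93393165/686) = -686/93393165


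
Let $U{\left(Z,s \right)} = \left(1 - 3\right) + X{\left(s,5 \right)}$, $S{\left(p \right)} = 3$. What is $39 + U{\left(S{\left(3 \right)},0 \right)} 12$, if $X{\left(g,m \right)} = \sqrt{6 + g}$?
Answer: $15 + 12 \sqrt{6} \approx 44.394$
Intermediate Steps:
$U{\left(Z,s \right)} = -2 + \sqrt{6 + s}$ ($U{\left(Z,s \right)} = \left(1 - 3\right) + \sqrt{6 + s} = -2 + \sqrt{6 + s}$)
$39 + U{\left(S{\left(3 \right)},0 \right)} 12 = 39 + \left(-2 + \sqrt{6 + 0}\right) 12 = 39 + \left(-2 + \sqrt{6}\right) 12 = 39 - \left(24 - 12 \sqrt{6}\right) = 15 + 12 \sqrt{6}$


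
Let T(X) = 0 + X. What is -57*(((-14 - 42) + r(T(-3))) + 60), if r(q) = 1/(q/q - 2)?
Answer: -171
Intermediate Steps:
T(X) = X
r(q) = -1 (r(q) = 1/(1 - 2) = 1/(-1) = -1)
-57*(((-14 - 42) + r(T(-3))) + 60) = -57*(((-14 - 42) - 1) + 60) = -57*((-56 - 1) + 60) = -57*(-57 + 60) = -57*3 = -171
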